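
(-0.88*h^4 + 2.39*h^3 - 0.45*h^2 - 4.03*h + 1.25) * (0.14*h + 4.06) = -0.1232*h^5 - 3.2382*h^4 + 9.6404*h^3 - 2.3912*h^2 - 16.1868*h + 5.075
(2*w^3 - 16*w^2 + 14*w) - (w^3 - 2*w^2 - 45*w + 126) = w^3 - 14*w^2 + 59*w - 126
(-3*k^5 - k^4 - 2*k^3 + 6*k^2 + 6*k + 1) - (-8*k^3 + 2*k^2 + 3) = -3*k^5 - k^4 + 6*k^3 + 4*k^2 + 6*k - 2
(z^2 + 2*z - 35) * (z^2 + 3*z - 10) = z^4 + 5*z^3 - 39*z^2 - 125*z + 350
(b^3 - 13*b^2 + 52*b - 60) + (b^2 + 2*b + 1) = b^3 - 12*b^2 + 54*b - 59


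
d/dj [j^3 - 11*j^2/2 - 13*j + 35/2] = 3*j^2 - 11*j - 13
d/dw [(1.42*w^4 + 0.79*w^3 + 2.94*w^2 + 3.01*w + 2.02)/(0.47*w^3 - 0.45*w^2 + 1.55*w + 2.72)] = (0.6674*w^6 - 1.278*w^5 + 4.8657*w^4 + 15.0692*w^3 + 9.5097*w^2 + 17.8116*w + 5.0562)/(0.2209*w^6 - 0.423*w^5 + 1.6595*w^4 + 1.1618*w^3 - 0.0455000000000001*w^2 + 8.432*w + 7.3984)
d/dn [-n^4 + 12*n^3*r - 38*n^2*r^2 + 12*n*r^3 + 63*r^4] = -4*n^3 + 36*n^2*r - 76*n*r^2 + 12*r^3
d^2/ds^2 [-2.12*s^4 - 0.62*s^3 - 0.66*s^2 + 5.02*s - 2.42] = -25.44*s^2 - 3.72*s - 1.32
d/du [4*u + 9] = 4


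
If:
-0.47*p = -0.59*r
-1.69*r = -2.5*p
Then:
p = 0.00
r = 0.00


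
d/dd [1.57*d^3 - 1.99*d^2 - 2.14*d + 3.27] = 4.71*d^2 - 3.98*d - 2.14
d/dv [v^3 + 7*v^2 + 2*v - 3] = 3*v^2 + 14*v + 2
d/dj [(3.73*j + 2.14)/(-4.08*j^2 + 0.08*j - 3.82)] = (15.2184*j^2 + 17.4624*j - 14.4198)/(16.6464*j^4 - 0.6528*j^3 + 31.1776*j^2 - 0.6112*j + 14.5924)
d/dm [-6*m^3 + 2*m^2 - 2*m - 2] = -18*m^2 + 4*m - 2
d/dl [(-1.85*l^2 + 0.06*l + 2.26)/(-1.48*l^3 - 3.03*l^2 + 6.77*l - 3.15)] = (-2.738*l^4 + 0.177599999999998*l^3 - 2.3083*l^2 + 25.3506*l - 15.4892)/(2.1904*l^6 + 8.9688*l^5 - 10.8583*l^4 - 31.7022*l^3 + 64.9219*l^2 - 42.651*l + 9.9225)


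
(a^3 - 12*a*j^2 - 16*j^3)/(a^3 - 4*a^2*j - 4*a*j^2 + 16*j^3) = (a + 2*j)/(a - 2*j)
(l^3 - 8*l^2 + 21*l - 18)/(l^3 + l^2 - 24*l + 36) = (l - 3)/(l + 6)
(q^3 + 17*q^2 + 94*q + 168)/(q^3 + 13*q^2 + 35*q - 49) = (q^2 + 10*q + 24)/(q^2 + 6*q - 7)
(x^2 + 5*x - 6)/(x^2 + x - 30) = (x - 1)/(x - 5)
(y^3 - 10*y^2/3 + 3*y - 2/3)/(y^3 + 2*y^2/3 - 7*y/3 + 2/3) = (y - 2)/(y + 2)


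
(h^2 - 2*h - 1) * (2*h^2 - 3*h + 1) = 2*h^4 - 7*h^3 + 5*h^2 + h - 1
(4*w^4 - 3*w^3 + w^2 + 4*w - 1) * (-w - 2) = -4*w^5 - 5*w^4 + 5*w^3 - 6*w^2 - 7*w + 2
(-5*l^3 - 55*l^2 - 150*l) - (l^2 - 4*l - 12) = -5*l^3 - 56*l^2 - 146*l + 12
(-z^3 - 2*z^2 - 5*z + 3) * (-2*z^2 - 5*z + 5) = 2*z^5 + 9*z^4 + 15*z^3 + 9*z^2 - 40*z + 15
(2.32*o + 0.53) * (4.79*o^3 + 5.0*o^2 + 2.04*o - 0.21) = 11.1128*o^4 + 14.1387*o^3 + 7.3828*o^2 + 0.594*o - 0.1113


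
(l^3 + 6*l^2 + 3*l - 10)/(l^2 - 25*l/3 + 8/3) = 3*(l^3 + 6*l^2 + 3*l - 10)/(3*l^2 - 25*l + 8)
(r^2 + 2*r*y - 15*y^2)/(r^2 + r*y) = (r^2 + 2*r*y - 15*y^2)/(r*(r + y))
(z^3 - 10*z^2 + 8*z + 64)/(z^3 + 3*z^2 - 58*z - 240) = (z^2 - 2*z - 8)/(z^2 + 11*z + 30)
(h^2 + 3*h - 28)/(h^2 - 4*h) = (h + 7)/h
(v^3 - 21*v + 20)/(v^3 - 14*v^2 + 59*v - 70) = (v^3 - 21*v + 20)/(v^3 - 14*v^2 + 59*v - 70)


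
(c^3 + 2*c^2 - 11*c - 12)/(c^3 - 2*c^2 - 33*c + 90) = (c^2 + 5*c + 4)/(c^2 + c - 30)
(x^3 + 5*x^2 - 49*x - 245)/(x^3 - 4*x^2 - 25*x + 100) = (x^2 - 49)/(x^2 - 9*x + 20)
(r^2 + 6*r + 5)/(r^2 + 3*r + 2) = (r + 5)/(r + 2)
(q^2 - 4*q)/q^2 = (q - 4)/q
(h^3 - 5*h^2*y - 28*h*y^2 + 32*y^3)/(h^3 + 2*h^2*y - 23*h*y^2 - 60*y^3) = (-h^2 + 9*h*y - 8*y^2)/(-h^2 + 2*h*y + 15*y^2)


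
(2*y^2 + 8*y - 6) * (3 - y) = -2*y^3 - 2*y^2 + 30*y - 18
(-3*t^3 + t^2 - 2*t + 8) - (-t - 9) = -3*t^3 + t^2 - t + 17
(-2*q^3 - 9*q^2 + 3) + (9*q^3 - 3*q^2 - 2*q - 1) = 7*q^3 - 12*q^2 - 2*q + 2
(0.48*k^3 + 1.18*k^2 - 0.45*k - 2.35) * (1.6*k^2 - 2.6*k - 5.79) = 0.768*k^5 + 0.64*k^4 - 6.5672*k^3 - 9.4222*k^2 + 8.7155*k + 13.6065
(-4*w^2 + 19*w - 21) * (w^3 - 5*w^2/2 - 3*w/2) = -4*w^5 + 29*w^4 - 125*w^3/2 + 24*w^2 + 63*w/2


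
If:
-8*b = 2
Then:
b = -1/4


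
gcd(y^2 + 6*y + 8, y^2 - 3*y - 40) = 1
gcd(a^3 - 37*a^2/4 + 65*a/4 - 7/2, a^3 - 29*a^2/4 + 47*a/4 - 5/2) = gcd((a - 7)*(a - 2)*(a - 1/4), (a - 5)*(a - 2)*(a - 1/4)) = a^2 - 9*a/4 + 1/2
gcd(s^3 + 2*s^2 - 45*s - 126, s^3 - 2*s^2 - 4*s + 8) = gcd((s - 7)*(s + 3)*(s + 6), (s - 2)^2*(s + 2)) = 1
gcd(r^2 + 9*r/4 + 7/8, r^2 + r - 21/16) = r + 7/4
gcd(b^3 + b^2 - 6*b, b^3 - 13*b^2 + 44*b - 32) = 1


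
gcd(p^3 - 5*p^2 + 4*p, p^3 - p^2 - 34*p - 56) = 1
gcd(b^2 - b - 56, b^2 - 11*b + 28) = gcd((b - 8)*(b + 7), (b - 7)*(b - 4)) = 1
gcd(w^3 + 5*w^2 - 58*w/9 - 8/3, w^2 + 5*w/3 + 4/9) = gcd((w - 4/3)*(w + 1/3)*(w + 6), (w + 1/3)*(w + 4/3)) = w + 1/3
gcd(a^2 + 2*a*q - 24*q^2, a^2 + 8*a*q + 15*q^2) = 1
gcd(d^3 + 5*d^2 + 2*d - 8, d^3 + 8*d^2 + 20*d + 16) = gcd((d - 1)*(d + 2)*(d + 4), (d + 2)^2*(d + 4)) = d^2 + 6*d + 8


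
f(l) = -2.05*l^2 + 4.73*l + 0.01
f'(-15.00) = 66.23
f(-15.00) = -532.19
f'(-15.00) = 66.23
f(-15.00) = -532.19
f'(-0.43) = 6.49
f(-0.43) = -2.40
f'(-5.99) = 29.29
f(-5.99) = -101.88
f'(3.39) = -9.17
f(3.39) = -7.51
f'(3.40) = -9.21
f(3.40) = -7.61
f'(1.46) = -1.26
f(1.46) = 2.55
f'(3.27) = -8.68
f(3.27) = -6.44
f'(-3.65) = 19.70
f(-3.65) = -44.57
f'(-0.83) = 8.13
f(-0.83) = -5.33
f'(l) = 4.73 - 4.1*l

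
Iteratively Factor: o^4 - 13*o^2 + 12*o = (o - 3)*(o^3 + 3*o^2 - 4*o) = (o - 3)*(o - 1)*(o^2 + 4*o) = o*(o - 3)*(o - 1)*(o + 4)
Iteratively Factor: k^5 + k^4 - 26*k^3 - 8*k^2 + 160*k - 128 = (k + 4)*(k^4 - 3*k^3 - 14*k^2 + 48*k - 32) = (k - 4)*(k + 4)*(k^3 + k^2 - 10*k + 8) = (k - 4)*(k - 1)*(k + 4)*(k^2 + 2*k - 8) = (k - 4)*(k - 2)*(k - 1)*(k + 4)*(k + 4)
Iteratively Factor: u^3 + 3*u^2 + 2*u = (u + 2)*(u^2 + u) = (u + 1)*(u + 2)*(u)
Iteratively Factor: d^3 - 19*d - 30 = (d + 2)*(d^2 - 2*d - 15) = (d + 2)*(d + 3)*(d - 5)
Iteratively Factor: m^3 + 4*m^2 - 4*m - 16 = (m - 2)*(m^2 + 6*m + 8) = (m - 2)*(m + 4)*(m + 2)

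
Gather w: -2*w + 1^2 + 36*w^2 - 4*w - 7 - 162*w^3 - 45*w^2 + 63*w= -162*w^3 - 9*w^2 + 57*w - 6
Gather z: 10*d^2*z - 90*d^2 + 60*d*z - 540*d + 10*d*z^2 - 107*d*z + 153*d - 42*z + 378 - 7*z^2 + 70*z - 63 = -90*d^2 - 387*d + z^2*(10*d - 7) + z*(10*d^2 - 47*d + 28) + 315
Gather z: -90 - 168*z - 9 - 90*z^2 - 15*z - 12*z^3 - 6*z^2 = -12*z^3 - 96*z^2 - 183*z - 99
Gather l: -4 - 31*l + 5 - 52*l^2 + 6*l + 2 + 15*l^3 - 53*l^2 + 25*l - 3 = 15*l^3 - 105*l^2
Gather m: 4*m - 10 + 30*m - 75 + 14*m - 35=48*m - 120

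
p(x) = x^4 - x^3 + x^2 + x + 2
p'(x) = 4*x^3 - 3*x^2 + 2*x + 1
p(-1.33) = 7.92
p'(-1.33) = -16.38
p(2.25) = 23.55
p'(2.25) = 35.88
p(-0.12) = 1.90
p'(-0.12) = 0.71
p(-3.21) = 148.34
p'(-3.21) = -168.64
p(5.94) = 1078.57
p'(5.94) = 745.37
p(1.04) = 4.17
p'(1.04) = 4.33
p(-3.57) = 219.11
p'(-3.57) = -226.37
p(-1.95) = 25.73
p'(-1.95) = -43.97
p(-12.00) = 22598.00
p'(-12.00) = -7367.00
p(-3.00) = 116.00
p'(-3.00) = -140.00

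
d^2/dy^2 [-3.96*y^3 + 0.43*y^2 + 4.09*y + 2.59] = 0.86 - 23.76*y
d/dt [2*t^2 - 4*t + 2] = 4*t - 4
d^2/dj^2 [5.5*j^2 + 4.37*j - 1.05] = 11.0000000000000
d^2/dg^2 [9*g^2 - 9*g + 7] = 18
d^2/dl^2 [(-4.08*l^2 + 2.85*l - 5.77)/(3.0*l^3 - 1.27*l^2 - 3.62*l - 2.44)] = (-73.4400000000001*l^6 + 153.9*l^5 - 954.1638*l^4 + 42.231114*l^3 + 646.337226*l^2 - 465.569868*l - 214.39296)/(27.0*l^9 - 34.29*l^8 - 83.2239*l^7 + 14.824817*l^6 + 156.201906*l^5 + 97.256208*l^4 - 61.161464*l^3 - 118.607424*l^2 - 64.656096*l - 14.526784)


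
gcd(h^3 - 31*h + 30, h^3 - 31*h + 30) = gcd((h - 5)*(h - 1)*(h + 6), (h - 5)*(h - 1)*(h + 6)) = h^3 - 31*h + 30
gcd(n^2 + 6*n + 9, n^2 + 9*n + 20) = 1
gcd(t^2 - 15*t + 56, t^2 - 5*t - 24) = t - 8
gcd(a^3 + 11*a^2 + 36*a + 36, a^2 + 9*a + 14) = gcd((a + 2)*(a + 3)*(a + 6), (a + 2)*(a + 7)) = a + 2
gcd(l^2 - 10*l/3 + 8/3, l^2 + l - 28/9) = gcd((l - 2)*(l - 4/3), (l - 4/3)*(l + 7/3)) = l - 4/3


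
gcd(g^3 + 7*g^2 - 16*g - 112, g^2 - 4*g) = g - 4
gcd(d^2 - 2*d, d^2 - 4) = d - 2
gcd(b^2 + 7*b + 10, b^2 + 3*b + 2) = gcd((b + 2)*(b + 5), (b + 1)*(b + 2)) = b + 2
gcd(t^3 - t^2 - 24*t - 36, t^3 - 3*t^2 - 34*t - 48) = t^2 + 5*t + 6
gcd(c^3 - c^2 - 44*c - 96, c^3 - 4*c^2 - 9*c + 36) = c + 3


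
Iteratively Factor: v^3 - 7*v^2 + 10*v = (v - 2)*(v^2 - 5*v) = (v - 5)*(v - 2)*(v)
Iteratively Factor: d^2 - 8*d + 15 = (d - 5)*(d - 3)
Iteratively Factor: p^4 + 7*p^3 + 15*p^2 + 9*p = (p + 1)*(p^3 + 6*p^2 + 9*p) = p*(p + 1)*(p^2 + 6*p + 9) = p*(p + 1)*(p + 3)*(p + 3)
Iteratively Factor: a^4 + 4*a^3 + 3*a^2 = (a + 3)*(a^3 + a^2) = a*(a + 3)*(a^2 + a) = a^2*(a + 3)*(a + 1)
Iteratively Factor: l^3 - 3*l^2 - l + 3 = (l - 3)*(l^2 - 1) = (l - 3)*(l + 1)*(l - 1)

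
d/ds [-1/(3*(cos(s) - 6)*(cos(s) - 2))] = 2*(4 - cos(s))*sin(s)/(3*(cos(s) - 6)^2*(cos(s) - 2)^2)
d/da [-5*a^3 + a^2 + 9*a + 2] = -15*a^2 + 2*a + 9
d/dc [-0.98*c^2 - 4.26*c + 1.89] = -1.96*c - 4.26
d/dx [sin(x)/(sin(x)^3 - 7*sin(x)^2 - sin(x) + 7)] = (-2*sin(x)^3 + 7*sin(x)^2 + 7)/((sin(x) - 7)^2*cos(x)^3)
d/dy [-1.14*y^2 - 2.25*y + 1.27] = -2.28*y - 2.25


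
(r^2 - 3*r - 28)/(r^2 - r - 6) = (-r^2 + 3*r + 28)/(-r^2 + r + 6)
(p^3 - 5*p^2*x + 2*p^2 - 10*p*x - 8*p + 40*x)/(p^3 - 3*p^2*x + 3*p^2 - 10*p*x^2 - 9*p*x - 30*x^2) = (p^2 + 2*p - 8)/(p^2 + 2*p*x + 3*p + 6*x)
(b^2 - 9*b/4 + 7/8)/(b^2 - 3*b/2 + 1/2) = (b - 7/4)/(b - 1)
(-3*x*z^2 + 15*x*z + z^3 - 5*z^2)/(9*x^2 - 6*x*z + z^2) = z*(5 - z)/(3*x - z)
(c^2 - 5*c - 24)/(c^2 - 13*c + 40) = (c + 3)/(c - 5)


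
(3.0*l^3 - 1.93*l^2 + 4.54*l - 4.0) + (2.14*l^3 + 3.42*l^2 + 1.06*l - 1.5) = 5.14*l^3 + 1.49*l^2 + 5.6*l - 5.5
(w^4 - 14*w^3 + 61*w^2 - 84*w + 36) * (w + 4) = w^5 - 10*w^4 + 5*w^3 + 160*w^2 - 300*w + 144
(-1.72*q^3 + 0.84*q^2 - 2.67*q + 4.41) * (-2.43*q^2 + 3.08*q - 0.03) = 4.1796*q^5 - 7.3388*q^4 + 9.1269*q^3 - 18.9651*q^2 + 13.6629*q - 0.1323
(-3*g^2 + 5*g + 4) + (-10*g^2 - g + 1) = -13*g^2 + 4*g + 5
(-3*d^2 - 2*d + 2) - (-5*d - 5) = -3*d^2 + 3*d + 7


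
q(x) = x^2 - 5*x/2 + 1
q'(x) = 2*x - 5/2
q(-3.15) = 18.80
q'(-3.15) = -8.80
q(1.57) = -0.46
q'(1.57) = 0.64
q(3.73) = 5.59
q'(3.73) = 4.96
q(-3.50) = 22.00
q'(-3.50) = -9.50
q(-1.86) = 9.11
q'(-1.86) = -6.22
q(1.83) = -0.23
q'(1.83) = 1.16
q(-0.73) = 3.36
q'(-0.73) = -3.96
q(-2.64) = 14.57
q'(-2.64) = -7.78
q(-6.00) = 52.00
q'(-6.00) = -14.50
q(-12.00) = 175.00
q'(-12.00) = -26.50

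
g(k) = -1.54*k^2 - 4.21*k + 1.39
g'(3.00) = -13.45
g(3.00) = -25.10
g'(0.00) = -4.21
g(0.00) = 1.39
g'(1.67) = -9.35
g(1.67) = -9.94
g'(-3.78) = 7.43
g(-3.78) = -4.70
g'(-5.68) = 13.28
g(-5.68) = -24.38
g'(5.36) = -20.72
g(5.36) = -65.42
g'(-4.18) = 8.66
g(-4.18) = -7.92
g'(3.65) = -15.45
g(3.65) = -34.49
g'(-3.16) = 5.52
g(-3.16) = -0.68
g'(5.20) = -20.23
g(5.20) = -62.14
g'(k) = -3.08*k - 4.21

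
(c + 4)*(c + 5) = c^2 + 9*c + 20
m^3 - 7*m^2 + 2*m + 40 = (m - 5)*(m - 4)*(m + 2)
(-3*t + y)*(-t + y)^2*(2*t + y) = -6*t^4 + 11*t^3*y - 3*t^2*y^2 - 3*t*y^3 + y^4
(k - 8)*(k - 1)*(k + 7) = k^3 - 2*k^2 - 55*k + 56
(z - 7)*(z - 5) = z^2 - 12*z + 35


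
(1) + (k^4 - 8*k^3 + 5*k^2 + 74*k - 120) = k^4 - 8*k^3 + 5*k^2 + 74*k - 119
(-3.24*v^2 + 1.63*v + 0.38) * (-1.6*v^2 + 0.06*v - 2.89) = 5.184*v^4 - 2.8024*v^3 + 8.8534*v^2 - 4.6879*v - 1.0982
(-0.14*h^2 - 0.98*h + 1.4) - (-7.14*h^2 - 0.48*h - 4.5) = 7.0*h^2 - 0.5*h + 5.9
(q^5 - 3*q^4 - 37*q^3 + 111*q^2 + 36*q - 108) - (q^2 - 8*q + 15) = q^5 - 3*q^4 - 37*q^3 + 110*q^2 + 44*q - 123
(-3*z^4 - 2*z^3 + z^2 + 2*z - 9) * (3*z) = -9*z^5 - 6*z^4 + 3*z^3 + 6*z^2 - 27*z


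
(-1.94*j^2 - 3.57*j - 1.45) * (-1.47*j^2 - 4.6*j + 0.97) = 2.8518*j^4 + 14.1719*j^3 + 16.6717*j^2 + 3.2071*j - 1.4065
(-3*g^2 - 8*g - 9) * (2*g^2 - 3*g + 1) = -6*g^4 - 7*g^3 + 3*g^2 + 19*g - 9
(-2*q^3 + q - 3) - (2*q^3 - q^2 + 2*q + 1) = -4*q^3 + q^2 - q - 4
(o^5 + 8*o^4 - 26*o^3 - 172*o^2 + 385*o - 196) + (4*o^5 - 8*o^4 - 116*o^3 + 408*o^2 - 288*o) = 5*o^5 - 142*o^3 + 236*o^2 + 97*o - 196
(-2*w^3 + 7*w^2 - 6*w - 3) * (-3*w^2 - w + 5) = 6*w^5 - 19*w^4 + w^3 + 50*w^2 - 27*w - 15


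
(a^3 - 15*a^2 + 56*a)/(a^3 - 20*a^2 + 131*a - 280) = a/(a - 5)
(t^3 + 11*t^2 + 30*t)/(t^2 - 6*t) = (t^2 + 11*t + 30)/(t - 6)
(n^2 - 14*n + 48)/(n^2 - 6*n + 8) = (n^2 - 14*n + 48)/(n^2 - 6*n + 8)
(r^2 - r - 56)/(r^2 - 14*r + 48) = (r + 7)/(r - 6)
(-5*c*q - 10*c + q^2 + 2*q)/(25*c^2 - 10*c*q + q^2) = (q + 2)/(-5*c + q)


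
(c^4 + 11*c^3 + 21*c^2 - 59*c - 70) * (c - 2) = c^5 + 9*c^4 - c^3 - 101*c^2 + 48*c + 140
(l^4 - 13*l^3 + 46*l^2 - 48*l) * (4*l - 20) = 4*l^5 - 72*l^4 + 444*l^3 - 1112*l^2 + 960*l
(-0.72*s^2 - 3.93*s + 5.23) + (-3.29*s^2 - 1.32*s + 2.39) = -4.01*s^2 - 5.25*s + 7.62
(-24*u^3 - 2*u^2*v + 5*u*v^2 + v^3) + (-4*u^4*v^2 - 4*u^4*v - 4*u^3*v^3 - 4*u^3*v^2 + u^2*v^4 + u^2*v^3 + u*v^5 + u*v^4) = -4*u^4*v^2 - 4*u^4*v - 4*u^3*v^3 - 4*u^3*v^2 - 24*u^3 + u^2*v^4 + u^2*v^3 - 2*u^2*v + u*v^5 + u*v^4 + 5*u*v^2 + v^3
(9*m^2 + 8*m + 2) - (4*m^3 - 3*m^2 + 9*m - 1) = -4*m^3 + 12*m^2 - m + 3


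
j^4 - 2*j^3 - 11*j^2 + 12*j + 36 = (j - 3)^2*(j + 2)^2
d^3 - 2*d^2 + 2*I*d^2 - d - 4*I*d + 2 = (d - 2)*(d + I)^2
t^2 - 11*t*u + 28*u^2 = (t - 7*u)*(t - 4*u)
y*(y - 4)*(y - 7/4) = y^3 - 23*y^2/4 + 7*y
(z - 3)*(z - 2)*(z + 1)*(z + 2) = z^4 - 2*z^3 - 7*z^2 + 8*z + 12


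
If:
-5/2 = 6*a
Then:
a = -5/12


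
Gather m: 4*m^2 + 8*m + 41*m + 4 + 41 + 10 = 4*m^2 + 49*m + 55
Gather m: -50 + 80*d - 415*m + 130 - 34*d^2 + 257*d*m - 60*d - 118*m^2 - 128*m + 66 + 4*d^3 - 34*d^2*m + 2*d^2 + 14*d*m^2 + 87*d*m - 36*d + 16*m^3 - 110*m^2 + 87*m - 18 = 4*d^3 - 32*d^2 - 16*d + 16*m^3 + m^2*(14*d - 228) + m*(-34*d^2 + 344*d - 456) + 128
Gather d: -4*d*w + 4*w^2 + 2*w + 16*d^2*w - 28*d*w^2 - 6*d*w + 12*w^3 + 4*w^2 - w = 16*d^2*w + d*(-28*w^2 - 10*w) + 12*w^3 + 8*w^2 + w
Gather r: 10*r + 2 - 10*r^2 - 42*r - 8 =-10*r^2 - 32*r - 6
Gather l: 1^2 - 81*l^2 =1 - 81*l^2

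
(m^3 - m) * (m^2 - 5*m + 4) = m^5 - 5*m^4 + 3*m^3 + 5*m^2 - 4*m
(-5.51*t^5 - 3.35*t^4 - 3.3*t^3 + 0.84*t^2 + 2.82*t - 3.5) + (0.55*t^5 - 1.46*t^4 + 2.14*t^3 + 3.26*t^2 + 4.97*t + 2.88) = -4.96*t^5 - 4.81*t^4 - 1.16*t^3 + 4.1*t^2 + 7.79*t - 0.62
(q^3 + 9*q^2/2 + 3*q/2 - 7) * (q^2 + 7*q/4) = q^5 + 25*q^4/4 + 75*q^3/8 - 35*q^2/8 - 49*q/4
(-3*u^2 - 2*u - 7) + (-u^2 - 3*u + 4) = -4*u^2 - 5*u - 3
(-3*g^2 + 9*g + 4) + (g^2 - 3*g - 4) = -2*g^2 + 6*g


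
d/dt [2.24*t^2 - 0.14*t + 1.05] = 4.48*t - 0.14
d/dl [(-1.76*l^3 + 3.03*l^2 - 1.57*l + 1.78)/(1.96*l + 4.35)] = (-6.8992*l^3 - 17.0292*l^2 + 26.361*l - 10.3183)/(3.8416*l^2 + 17.052*l + 18.9225)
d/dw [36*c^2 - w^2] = -2*w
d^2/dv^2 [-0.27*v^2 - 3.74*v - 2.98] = -0.540000000000000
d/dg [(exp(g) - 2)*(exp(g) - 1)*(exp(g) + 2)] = (3*exp(2*g) - 2*exp(g) - 4)*exp(g)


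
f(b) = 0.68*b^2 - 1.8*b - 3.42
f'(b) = 1.36*b - 1.8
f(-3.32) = 10.05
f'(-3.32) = -6.32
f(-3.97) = 14.44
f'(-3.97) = -7.20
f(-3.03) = 8.28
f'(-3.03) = -5.92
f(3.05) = -2.58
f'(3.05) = 2.35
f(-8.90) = 66.46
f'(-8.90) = -13.90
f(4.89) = 4.04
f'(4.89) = 4.85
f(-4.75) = 20.47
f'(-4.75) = -8.26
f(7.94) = 25.16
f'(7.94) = 9.00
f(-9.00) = 67.86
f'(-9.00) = -14.04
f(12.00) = 72.90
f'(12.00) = 14.52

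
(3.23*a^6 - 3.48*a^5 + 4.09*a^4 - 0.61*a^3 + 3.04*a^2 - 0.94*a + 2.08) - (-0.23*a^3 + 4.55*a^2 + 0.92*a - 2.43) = 3.23*a^6 - 3.48*a^5 + 4.09*a^4 - 0.38*a^3 - 1.51*a^2 - 1.86*a + 4.51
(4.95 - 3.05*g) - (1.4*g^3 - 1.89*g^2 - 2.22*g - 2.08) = -1.4*g^3 + 1.89*g^2 - 0.83*g + 7.03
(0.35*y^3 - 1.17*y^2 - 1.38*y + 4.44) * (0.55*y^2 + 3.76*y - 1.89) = 0.1925*y^5 + 0.6725*y^4 - 5.8197*y^3 - 0.535499999999999*y^2 + 19.3026*y - 8.3916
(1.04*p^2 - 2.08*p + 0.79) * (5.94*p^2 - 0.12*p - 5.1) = 6.1776*p^4 - 12.48*p^3 - 0.361799999999999*p^2 + 10.5132*p - 4.029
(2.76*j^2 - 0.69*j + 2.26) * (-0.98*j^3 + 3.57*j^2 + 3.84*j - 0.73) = -2.7048*j^5 + 10.5294*j^4 + 5.9203*j^3 + 3.4038*j^2 + 9.1821*j - 1.6498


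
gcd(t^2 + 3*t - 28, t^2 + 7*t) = t + 7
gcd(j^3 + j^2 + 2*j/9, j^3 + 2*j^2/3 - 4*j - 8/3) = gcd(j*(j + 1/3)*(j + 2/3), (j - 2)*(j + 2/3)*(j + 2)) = j + 2/3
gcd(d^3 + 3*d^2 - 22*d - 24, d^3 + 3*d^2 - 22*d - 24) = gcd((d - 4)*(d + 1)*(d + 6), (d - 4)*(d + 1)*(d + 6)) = d^3 + 3*d^2 - 22*d - 24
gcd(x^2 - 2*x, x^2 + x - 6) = x - 2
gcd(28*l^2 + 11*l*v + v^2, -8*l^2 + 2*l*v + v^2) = 4*l + v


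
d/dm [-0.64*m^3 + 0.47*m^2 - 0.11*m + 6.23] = -1.92*m^2 + 0.94*m - 0.11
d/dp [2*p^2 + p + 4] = 4*p + 1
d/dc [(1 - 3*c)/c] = -1/c^2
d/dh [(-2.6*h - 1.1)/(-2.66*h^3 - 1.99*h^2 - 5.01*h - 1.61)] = (6.916*h^3 + 5.174*h^2 + 13.026*h - (2.6*h + 1.1)*(7.98*h^2 + 3.98*h + 5.01) + 4.186)/(2.66*h^3 + 1.99*h^2 + 5.01*h + 1.61)^2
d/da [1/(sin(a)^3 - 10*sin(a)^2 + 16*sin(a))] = (-3*cos(a) + 20/tan(a) - 16*cos(a)/sin(a)^2)/((sin(a) - 8)^2*(sin(a) - 2)^2)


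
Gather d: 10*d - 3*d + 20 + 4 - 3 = 7*d + 21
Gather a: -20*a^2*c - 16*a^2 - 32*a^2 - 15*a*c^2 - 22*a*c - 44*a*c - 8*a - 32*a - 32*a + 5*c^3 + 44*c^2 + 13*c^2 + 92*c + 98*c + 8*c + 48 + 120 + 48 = a^2*(-20*c - 48) + a*(-15*c^2 - 66*c - 72) + 5*c^3 + 57*c^2 + 198*c + 216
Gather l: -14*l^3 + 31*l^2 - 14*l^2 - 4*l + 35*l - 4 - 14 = -14*l^3 + 17*l^2 + 31*l - 18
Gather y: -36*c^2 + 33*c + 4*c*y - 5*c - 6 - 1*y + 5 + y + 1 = -36*c^2 + 4*c*y + 28*c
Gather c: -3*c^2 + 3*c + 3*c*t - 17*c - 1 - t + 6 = -3*c^2 + c*(3*t - 14) - t + 5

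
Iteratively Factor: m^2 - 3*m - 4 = (m + 1)*(m - 4)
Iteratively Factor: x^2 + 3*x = (x)*(x + 3)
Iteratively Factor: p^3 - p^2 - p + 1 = (p - 1)*(p^2 - 1) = (p - 1)^2*(p + 1)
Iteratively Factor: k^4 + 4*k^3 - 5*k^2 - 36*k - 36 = (k + 3)*(k^3 + k^2 - 8*k - 12) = (k + 2)*(k + 3)*(k^2 - k - 6) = (k - 3)*(k + 2)*(k + 3)*(k + 2)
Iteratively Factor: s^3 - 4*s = (s)*(s^2 - 4) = s*(s + 2)*(s - 2)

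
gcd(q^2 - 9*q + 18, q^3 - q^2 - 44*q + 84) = q - 6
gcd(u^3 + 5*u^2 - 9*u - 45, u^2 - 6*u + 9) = u - 3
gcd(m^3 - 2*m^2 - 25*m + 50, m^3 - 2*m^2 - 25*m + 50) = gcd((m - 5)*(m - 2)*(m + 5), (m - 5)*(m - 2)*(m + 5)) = m^3 - 2*m^2 - 25*m + 50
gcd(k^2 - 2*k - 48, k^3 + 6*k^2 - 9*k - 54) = k + 6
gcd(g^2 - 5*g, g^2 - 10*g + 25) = g - 5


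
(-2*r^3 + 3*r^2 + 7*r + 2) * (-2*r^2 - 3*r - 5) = 4*r^5 - 13*r^3 - 40*r^2 - 41*r - 10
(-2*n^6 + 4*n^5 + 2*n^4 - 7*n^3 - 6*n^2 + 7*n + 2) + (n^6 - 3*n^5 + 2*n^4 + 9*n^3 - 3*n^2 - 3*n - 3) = -n^6 + n^5 + 4*n^4 + 2*n^3 - 9*n^2 + 4*n - 1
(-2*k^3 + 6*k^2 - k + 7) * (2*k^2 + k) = -4*k^5 + 10*k^4 + 4*k^3 + 13*k^2 + 7*k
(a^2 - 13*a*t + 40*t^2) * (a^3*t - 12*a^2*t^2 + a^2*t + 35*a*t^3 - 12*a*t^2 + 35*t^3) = a^5*t - 25*a^4*t^2 + a^4*t + 231*a^3*t^3 - 25*a^3*t^2 - 935*a^2*t^4 + 231*a^2*t^3 + 1400*a*t^5 - 935*a*t^4 + 1400*t^5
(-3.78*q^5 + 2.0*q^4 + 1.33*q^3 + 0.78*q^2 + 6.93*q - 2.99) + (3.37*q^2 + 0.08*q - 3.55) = -3.78*q^5 + 2.0*q^4 + 1.33*q^3 + 4.15*q^2 + 7.01*q - 6.54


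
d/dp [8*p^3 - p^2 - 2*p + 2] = 24*p^2 - 2*p - 2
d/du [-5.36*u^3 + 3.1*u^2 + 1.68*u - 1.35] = -16.08*u^2 + 6.2*u + 1.68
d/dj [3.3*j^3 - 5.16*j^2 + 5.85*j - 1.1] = 9.9*j^2 - 10.32*j + 5.85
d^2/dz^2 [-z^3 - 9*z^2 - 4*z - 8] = -6*z - 18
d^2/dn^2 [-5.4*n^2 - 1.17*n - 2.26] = -10.8000000000000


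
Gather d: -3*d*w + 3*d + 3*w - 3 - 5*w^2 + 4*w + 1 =d*(3 - 3*w) - 5*w^2 + 7*w - 2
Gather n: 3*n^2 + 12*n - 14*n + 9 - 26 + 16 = 3*n^2 - 2*n - 1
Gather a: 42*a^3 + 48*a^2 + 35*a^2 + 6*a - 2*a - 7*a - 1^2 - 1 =42*a^3 + 83*a^2 - 3*a - 2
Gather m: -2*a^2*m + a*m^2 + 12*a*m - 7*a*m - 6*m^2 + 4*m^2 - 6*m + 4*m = m^2*(a - 2) + m*(-2*a^2 + 5*a - 2)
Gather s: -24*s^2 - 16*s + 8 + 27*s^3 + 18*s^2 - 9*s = 27*s^3 - 6*s^2 - 25*s + 8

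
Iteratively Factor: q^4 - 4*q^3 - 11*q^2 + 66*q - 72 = (q + 4)*(q^3 - 8*q^2 + 21*q - 18) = (q - 3)*(q + 4)*(q^2 - 5*q + 6) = (q - 3)*(q - 2)*(q + 4)*(q - 3)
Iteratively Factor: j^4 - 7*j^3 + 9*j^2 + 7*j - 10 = (j - 2)*(j^3 - 5*j^2 - j + 5) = (j - 5)*(j - 2)*(j^2 - 1) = (j - 5)*(j - 2)*(j - 1)*(j + 1)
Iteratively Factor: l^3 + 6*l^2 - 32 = (l + 4)*(l^2 + 2*l - 8) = (l - 2)*(l + 4)*(l + 4)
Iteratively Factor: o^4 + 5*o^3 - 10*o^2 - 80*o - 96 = (o + 2)*(o^3 + 3*o^2 - 16*o - 48) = (o + 2)*(o + 3)*(o^2 - 16) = (o - 4)*(o + 2)*(o + 3)*(o + 4)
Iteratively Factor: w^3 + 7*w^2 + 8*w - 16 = (w + 4)*(w^2 + 3*w - 4) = (w - 1)*(w + 4)*(w + 4)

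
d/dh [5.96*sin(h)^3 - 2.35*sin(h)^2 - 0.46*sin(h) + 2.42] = (17.88*sin(h)^2 - 4.7*sin(h) - 0.46)*cos(h)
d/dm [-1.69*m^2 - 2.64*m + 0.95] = -3.38*m - 2.64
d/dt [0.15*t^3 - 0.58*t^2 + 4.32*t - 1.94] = 0.45*t^2 - 1.16*t + 4.32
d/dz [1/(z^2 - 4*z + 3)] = 2*(2 - z)/(z^2 - 4*z + 3)^2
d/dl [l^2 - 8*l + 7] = 2*l - 8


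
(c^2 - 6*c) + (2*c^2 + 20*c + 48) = 3*c^2 + 14*c + 48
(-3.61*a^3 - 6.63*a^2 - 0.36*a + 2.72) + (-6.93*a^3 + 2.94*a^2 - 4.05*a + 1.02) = -10.54*a^3 - 3.69*a^2 - 4.41*a + 3.74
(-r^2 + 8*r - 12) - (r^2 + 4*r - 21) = -2*r^2 + 4*r + 9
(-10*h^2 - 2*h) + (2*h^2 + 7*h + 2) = -8*h^2 + 5*h + 2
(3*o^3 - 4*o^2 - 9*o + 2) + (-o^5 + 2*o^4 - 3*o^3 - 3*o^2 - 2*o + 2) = -o^5 + 2*o^4 - 7*o^2 - 11*o + 4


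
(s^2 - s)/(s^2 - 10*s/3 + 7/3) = 3*s/(3*s - 7)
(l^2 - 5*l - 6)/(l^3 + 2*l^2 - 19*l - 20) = (l - 6)/(l^2 + l - 20)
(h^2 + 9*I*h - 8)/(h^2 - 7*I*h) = (h^2 + 9*I*h - 8)/(h*(h - 7*I))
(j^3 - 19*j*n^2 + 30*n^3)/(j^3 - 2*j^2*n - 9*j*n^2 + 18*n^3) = (j + 5*n)/(j + 3*n)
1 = 1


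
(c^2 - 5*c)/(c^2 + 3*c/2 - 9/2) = 2*c*(c - 5)/(2*c^2 + 3*c - 9)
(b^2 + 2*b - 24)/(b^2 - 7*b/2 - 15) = 2*(-b^2 - 2*b + 24)/(-2*b^2 + 7*b + 30)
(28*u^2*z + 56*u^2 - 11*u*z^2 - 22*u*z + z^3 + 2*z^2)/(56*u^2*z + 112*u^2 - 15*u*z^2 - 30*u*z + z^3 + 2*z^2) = (-4*u + z)/(-8*u + z)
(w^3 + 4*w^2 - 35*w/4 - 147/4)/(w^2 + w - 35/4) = (2*w^2 + w - 21)/(2*w - 5)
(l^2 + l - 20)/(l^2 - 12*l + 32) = (l + 5)/(l - 8)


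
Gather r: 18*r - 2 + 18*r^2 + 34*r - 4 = 18*r^2 + 52*r - 6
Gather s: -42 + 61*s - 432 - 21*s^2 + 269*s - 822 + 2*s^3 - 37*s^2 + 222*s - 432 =2*s^3 - 58*s^2 + 552*s - 1728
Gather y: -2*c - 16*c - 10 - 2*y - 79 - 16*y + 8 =-18*c - 18*y - 81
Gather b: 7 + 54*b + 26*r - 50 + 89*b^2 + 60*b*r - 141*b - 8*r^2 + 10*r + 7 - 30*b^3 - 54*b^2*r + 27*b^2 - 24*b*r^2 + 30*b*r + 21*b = -30*b^3 + b^2*(116 - 54*r) + b*(-24*r^2 + 90*r - 66) - 8*r^2 + 36*r - 36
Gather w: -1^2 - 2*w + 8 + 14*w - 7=12*w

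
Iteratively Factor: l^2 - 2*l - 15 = (l - 5)*(l + 3)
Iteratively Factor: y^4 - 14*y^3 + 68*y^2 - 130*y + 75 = (y - 5)*(y^3 - 9*y^2 + 23*y - 15) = (y - 5)*(y - 1)*(y^2 - 8*y + 15) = (y - 5)^2*(y - 1)*(y - 3)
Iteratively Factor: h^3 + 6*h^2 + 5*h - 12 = (h + 4)*(h^2 + 2*h - 3) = (h + 3)*(h + 4)*(h - 1)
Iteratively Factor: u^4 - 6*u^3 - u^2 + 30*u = (u - 3)*(u^3 - 3*u^2 - 10*u) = (u - 3)*(u + 2)*(u^2 - 5*u) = u*(u - 3)*(u + 2)*(u - 5)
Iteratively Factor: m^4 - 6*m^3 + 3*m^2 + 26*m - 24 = (m - 4)*(m^3 - 2*m^2 - 5*m + 6) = (m - 4)*(m + 2)*(m^2 - 4*m + 3) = (m - 4)*(m - 1)*(m + 2)*(m - 3)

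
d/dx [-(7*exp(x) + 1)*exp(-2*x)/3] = (7*exp(x) + 2)*exp(-2*x)/3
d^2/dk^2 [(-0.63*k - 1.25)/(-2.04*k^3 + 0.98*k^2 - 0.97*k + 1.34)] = (15.730848*k^5 + 54.867024*k^4 - 41.267184*k^3 + 42.710016*k^2 + 8.408604*k + 0.706997999999999)/(8.489664*k^9 - 12.235104*k^8 + 17.987904*k^7 - 29.306168*k^6 + 24.62664*k^5 - 22.536606*k^4 + 19.544569*k^3 - 9.061482*k^2 + 5.225196*k - 2.406104)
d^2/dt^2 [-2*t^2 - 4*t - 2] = -4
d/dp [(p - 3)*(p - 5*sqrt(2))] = 2*p - 5*sqrt(2) - 3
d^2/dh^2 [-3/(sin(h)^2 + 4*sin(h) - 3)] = 6*(2*sin(h)^4 + 6*sin(h)^3 + 11*sin(h)^2 - 6*sin(h) - 19)/(sin(h)^2 + 4*sin(h) - 3)^3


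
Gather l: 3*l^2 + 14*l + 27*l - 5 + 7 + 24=3*l^2 + 41*l + 26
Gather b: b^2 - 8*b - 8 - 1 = b^2 - 8*b - 9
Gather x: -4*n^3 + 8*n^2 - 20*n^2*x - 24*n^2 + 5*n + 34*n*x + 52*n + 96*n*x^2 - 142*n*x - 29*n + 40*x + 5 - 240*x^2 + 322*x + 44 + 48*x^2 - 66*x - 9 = -4*n^3 - 16*n^2 + 28*n + x^2*(96*n - 192) + x*(-20*n^2 - 108*n + 296) + 40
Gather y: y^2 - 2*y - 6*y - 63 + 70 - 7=y^2 - 8*y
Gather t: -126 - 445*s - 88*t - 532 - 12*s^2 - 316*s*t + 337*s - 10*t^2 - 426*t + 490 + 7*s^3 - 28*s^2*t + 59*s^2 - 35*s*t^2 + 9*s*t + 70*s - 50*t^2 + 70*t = 7*s^3 + 47*s^2 - 38*s + t^2*(-35*s - 60) + t*(-28*s^2 - 307*s - 444) - 168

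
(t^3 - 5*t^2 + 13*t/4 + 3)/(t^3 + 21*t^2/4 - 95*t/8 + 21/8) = 2*(2*t^2 - 7*t - 4)/(4*t^2 + 27*t - 7)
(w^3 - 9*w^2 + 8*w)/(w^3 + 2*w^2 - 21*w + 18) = w*(w - 8)/(w^2 + 3*w - 18)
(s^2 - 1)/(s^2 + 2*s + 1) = (s - 1)/(s + 1)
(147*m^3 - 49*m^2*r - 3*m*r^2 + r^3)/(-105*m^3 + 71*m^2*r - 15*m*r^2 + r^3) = (7*m + r)/(-5*m + r)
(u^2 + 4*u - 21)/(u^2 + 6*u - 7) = (u - 3)/(u - 1)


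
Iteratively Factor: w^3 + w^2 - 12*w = (w + 4)*(w^2 - 3*w) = (w - 3)*(w + 4)*(w)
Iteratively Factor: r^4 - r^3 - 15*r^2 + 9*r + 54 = (r - 3)*(r^3 + 2*r^2 - 9*r - 18) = (r - 3)^2*(r^2 + 5*r + 6) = (r - 3)^2*(r + 3)*(r + 2)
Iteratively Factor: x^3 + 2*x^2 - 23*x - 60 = (x + 3)*(x^2 - x - 20) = (x - 5)*(x + 3)*(x + 4)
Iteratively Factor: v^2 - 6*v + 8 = (v - 2)*(v - 4)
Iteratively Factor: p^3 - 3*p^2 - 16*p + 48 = (p - 3)*(p^2 - 16) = (p - 3)*(p + 4)*(p - 4)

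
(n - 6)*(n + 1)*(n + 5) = n^3 - 31*n - 30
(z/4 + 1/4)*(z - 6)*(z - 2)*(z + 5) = z^4/4 - z^3/2 - 31*z^2/4 + 8*z + 15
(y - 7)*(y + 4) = y^2 - 3*y - 28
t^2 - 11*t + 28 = (t - 7)*(t - 4)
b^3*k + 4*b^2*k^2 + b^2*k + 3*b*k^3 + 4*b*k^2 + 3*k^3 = (b + k)*(b + 3*k)*(b*k + k)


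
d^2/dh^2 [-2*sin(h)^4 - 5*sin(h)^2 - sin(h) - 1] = 32*sin(h)^4 - 4*sin(h)^2 + sin(h) - 10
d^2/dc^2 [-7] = 0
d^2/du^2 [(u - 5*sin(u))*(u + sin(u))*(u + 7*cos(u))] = 4*u^2*sin(u) - 7*u^2*cos(u) - 28*u*sin(u) + 56*u*sin(2*u) - 16*u*cos(u) - 10*u*cos(2*u) + 6*u - 8*sin(u) - 10*sin(2*u) + 91*cos(u)/4 - 56*cos(2*u) - 315*cos(3*u)/4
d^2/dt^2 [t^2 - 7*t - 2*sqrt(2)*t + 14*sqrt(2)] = 2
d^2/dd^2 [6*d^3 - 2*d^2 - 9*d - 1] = 36*d - 4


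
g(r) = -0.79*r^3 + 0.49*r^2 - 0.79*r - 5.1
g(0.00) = -5.10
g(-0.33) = -4.76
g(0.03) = -5.12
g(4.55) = -72.97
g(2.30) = -13.94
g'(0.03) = -0.76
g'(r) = -2.37*r^2 + 0.98*r - 0.79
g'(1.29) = -3.47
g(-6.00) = 187.92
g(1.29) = -7.00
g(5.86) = -151.87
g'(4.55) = -45.40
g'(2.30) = -11.07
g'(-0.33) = -1.37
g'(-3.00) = -25.06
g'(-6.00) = -91.99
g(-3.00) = 23.01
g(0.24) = -5.27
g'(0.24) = -0.69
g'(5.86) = -76.43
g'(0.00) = -0.79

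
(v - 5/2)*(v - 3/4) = v^2 - 13*v/4 + 15/8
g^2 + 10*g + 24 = (g + 4)*(g + 6)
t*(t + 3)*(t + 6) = t^3 + 9*t^2 + 18*t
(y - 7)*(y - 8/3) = y^2 - 29*y/3 + 56/3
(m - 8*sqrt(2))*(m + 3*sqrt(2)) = m^2 - 5*sqrt(2)*m - 48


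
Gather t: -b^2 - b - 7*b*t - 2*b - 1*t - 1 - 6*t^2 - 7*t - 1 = -b^2 - 3*b - 6*t^2 + t*(-7*b - 8) - 2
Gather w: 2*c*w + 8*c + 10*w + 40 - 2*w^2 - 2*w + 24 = 8*c - 2*w^2 + w*(2*c + 8) + 64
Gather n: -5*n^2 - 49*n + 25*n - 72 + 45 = -5*n^2 - 24*n - 27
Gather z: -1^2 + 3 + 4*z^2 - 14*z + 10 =4*z^2 - 14*z + 12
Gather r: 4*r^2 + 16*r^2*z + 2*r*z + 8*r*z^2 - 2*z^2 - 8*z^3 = r^2*(16*z + 4) + r*(8*z^2 + 2*z) - 8*z^3 - 2*z^2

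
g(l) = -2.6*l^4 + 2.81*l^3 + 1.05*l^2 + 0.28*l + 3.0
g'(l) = -10.4*l^3 + 8.43*l^2 + 2.1*l + 0.28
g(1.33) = 3.71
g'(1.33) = -6.48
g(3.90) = -414.75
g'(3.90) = -480.23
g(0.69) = 4.03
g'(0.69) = 2.33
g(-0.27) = 2.93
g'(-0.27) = 0.53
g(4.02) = -475.37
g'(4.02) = -530.68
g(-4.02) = -842.72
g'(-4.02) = 803.70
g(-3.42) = -453.78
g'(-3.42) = 507.72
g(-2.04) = -62.09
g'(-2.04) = 119.37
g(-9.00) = -19021.56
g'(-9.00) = 8245.81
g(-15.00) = -140873.70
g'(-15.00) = 36965.53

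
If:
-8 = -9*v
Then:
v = 8/9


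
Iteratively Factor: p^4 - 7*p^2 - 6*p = (p - 3)*(p^3 + 3*p^2 + 2*p) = (p - 3)*(p + 1)*(p^2 + 2*p) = p*(p - 3)*(p + 1)*(p + 2)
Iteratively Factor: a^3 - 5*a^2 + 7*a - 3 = (a - 3)*(a^2 - 2*a + 1) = (a - 3)*(a - 1)*(a - 1)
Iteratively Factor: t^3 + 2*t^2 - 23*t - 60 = (t + 4)*(t^2 - 2*t - 15) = (t - 5)*(t + 4)*(t + 3)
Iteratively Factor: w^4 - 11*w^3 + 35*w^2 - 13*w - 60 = (w - 4)*(w^3 - 7*w^2 + 7*w + 15) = (w - 5)*(w - 4)*(w^2 - 2*w - 3) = (w - 5)*(w - 4)*(w - 3)*(w + 1)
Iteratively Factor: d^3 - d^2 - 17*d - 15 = (d - 5)*(d^2 + 4*d + 3) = (d - 5)*(d + 3)*(d + 1)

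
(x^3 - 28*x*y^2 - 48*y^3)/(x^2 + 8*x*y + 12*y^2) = (x^2 - 2*x*y - 24*y^2)/(x + 6*y)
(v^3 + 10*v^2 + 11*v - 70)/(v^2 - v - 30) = (v^2 + 5*v - 14)/(v - 6)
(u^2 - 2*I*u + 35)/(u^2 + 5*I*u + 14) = (u^2 - 2*I*u + 35)/(u^2 + 5*I*u + 14)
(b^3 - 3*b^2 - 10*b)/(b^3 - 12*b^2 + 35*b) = (b + 2)/(b - 7)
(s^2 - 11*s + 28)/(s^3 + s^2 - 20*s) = (s - 7)/(s*(s + 5))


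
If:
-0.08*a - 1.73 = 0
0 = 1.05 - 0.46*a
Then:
No Solution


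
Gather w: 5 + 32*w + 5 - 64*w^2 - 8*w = -64*w^2 + 24*w + 10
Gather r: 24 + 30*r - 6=30*r + 18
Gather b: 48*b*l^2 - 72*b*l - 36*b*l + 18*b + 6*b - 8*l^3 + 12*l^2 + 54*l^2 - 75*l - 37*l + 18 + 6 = b*(48*l^2 - 108*l + 24) - 8*l^3 + 66*l^2 - 112*l + 24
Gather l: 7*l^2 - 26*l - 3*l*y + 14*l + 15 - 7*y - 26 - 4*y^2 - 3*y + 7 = 7*l^2 + l*(-3*y - 12) - 4*y^2 - 10*y - 4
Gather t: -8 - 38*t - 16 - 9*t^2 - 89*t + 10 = -9*t^2 - 127*t - 14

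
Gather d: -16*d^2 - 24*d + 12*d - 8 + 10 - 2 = -16*d^2 - 12*d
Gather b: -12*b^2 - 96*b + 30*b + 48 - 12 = -12*b^2 - 66*b + 36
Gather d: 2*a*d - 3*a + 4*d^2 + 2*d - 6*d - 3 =-3*a + 4*d^2 + d*(2*a - 4) - 3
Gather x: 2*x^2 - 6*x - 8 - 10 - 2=2*x^2 - 6*x - 20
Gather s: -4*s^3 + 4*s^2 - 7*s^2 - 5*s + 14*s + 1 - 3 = -4*s^3 - 3*s^2 + 9*s - 2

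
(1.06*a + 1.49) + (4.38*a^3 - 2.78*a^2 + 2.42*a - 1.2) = 4.38*a^3 - 2.78*a^2 + 3.48*a + 0.29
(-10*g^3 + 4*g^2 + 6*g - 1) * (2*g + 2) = -20*g^4 - 12*g^3 + 20*g^2 + 10*g - 2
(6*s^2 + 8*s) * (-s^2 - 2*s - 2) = -6*s^4 - 20*s^3 - 28*s^2 - 16*s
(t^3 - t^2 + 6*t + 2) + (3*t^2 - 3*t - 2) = t^3 + 2*t^2 + 3*t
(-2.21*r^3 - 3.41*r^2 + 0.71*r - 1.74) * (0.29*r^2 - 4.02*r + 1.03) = -0.6409*r^5 + 7.8953*r^4 + 11.6378*r^3 - 6.8711*r^2 + 7.7261*r - 1.7922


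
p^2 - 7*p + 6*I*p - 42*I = (p - 7)*(p + 6*I)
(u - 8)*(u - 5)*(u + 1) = u^3 - 12*u^2 + 27*u + 40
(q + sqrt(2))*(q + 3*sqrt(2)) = q^2 + 4*sqrt(2)*q + 6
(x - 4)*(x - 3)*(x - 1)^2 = x^4 - 9*x^3 + 27*x^2 - 31*x + 12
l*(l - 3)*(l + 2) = l^3 - l^2 - 6*l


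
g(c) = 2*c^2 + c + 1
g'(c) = 4*c + 1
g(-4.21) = 32.24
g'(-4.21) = -15.84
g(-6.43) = 77.26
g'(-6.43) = -24.72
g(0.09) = 1.11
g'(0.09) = 1.36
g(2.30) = 13.88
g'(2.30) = 10.20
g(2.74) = 18.76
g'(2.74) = 11.96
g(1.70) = 8.48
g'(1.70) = 7.80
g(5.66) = 70.73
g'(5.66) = 23.64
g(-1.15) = 2.50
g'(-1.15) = -3.60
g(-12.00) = 277.00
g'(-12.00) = -47.00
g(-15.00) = 436.00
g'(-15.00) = -59.00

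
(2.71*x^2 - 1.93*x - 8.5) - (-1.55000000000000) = 2.71*x^2 - 1.93*x - 6.95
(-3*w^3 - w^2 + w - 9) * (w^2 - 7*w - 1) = -3*w^5 + 20*w^4 + 11*w^3 - 15*w^2 + 62*w + 9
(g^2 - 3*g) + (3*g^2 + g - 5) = 4*g^2 - 2*g - 5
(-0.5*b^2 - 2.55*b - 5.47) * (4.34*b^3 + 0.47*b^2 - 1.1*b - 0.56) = -2.17*b^5 - 11.302*b^4 - 24.3883*b^3 + 0.5141*b^2 + 7.445*b + 3.0632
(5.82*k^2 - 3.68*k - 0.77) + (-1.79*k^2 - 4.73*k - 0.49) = 4.03*k^2 - 8.41*k - 1.26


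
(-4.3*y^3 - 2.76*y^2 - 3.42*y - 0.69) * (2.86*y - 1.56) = -12.298*y^4 - 1.1856*y^3 - 5.4756*y^2 + 3.3618*y + 1.0764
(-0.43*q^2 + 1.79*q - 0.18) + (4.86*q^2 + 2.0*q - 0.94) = 4.43*q^2 + 3.79*q - 1.12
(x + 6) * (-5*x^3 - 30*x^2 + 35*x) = -5*x^4 - 60*x^3 - 145*x^2 + 210*x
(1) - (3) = -2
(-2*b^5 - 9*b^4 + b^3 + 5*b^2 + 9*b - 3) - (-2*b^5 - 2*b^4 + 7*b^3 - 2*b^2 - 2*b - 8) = -7*b^4 - 6*b^3 + 7*b^2 + 11*b + 5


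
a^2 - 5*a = a*(a - 5)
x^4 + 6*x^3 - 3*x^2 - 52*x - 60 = (x - 3)*(x + 2)^2*(x + 5)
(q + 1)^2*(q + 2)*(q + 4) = q^4 + 8*q^3 + 21*q^2 + 22*q + 8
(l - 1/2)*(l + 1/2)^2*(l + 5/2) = l^4 + 3*l^3 + l^2 - 3*l/4 - 5/16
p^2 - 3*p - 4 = (p - 4)*(p + 1)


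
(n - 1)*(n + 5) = n^2 + 4*n - 5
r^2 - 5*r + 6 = (r - 3)*(r - 2)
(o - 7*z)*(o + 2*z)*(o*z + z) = o^3*z - 5*o^2*z^2 + o^2*z - 14*o*z^3 - 5*o*z^2 - 14*z^3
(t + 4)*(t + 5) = t^2 + 9*t + 20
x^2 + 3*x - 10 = (x - 2)*(x + 5)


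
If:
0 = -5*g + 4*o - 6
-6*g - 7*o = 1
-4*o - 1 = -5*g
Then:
No Solution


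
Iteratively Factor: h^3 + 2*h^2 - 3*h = (h + 3)*(h^2 - h) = h*(h + 3)*(h - 1)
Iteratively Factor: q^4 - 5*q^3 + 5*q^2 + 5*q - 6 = (q - 1)*(q^3 - 4*q^2 + q + 6) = (q - 2)*(q - 1)*(q^2 - 2*q - 3) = (q - 3)*(q - 2)*(q - 1)*(q + 1)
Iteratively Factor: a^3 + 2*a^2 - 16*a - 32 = (a - 4)*(a^2 + 6*a + 8) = (a - 4)*(a + 2)*(a + 4)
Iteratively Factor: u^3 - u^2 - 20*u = (u - 5)*(u^2 + 4*u) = (u - 5)*(u + 4)*(u)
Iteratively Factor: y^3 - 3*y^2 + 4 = (y - 2)*(y^2 - y - 2) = (y - 2)^2*(y + 1)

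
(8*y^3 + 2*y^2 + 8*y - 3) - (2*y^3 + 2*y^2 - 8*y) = 6*y^3 + 16*y - 3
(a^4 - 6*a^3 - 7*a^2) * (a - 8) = a^5 - 14*a^4 + 41*a^3 + 56*a^2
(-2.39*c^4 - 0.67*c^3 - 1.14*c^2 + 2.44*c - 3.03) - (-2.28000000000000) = -2.39*c^4 - 0.67*c^3 - 1.14*c^2 + 2.44*c - 0.75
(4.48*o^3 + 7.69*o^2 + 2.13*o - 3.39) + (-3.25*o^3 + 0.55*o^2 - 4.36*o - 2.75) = 1.23*o^3 + 8.24*o^2 - 2.23*o - 6.14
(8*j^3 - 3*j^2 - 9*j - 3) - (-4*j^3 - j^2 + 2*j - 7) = 12*j^3 - 2*j^2 - 11*j + 4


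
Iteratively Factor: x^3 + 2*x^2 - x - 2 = (x + 1)*(x^2 + x - 2) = (x - 1)*(x + 1)*(x + 2)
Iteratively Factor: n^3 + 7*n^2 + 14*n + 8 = (n + 4)*(n^2 + 3*n + 2) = (n + 2)*(n + 4)*(n + 1)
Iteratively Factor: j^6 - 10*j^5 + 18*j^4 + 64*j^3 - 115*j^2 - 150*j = (j + 1)*(j^5 - 11*j^4 + 29*j^3 + 35*j^2 - 150*j) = (j - 5)*(j + 1)*(j^4 - 6*j^3 - j^2 + 30*j) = (j - 5)^2*(j + 1)*(j^3 - j^2 - 6*j) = (j - 5)^2*(j + 1)*(j + 2)*(j^2 - 3*j) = (j - 5)^2*(j - 3)*(j + 1)*(j + 2)*(j)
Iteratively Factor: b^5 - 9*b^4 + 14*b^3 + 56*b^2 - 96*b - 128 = (b + 1)*(b^4 - 10*b^3 + 24*b^2 + 32*b - 128) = (b + 1)*(b + 2)*(b^3 - 12*b^2 + 48*b - 64) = (b - 4)*(b + 1)*(b + 2)*(b^2 - 8*b + 16) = (b - 4)^2*(b + 1)*(b + 2)*(b - 4)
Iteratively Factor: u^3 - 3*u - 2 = (u + 1)*(u^2 - u - 2) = (u + 1)^2*(u - 2)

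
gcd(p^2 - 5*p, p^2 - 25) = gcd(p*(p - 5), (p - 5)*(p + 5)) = p - 5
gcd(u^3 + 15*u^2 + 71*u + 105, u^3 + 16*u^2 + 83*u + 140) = u^2 + 12*u + 35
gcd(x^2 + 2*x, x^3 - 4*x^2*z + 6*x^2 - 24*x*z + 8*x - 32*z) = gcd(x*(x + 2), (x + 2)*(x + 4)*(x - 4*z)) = x + 2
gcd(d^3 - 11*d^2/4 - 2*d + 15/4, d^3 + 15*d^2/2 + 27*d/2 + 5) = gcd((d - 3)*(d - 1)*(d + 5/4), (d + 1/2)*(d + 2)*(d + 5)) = 1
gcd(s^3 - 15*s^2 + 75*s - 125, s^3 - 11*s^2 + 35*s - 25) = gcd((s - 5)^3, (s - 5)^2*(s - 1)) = s^2 - 10*s + 25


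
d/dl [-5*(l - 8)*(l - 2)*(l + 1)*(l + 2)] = -20*l^3 + 105*l^2 + 120*l - 140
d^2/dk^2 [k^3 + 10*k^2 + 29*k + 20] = 6*k + 20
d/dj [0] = 0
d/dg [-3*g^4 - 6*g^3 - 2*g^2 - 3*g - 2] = -12*g^3 - 18*g^2 - 4*g - 3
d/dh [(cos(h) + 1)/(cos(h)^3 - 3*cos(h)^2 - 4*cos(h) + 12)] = 2*(cos(h)^3 - 3*cos(h) - 8)*sin(h)/((cos(h) - 3)^2*(cos(h) - 2)^2*(cos(h) + 2)^2)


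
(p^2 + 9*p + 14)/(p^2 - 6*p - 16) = (p + 7)/(p - 8)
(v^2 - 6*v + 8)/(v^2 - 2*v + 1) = (v^2 - 6*v + 8)/(v^2 - 2*v + 1)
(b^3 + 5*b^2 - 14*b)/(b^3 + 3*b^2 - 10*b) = (b + 7)/(b + 5)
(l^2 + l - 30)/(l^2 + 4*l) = (l^2 + l - 30)/(l*(l + 4))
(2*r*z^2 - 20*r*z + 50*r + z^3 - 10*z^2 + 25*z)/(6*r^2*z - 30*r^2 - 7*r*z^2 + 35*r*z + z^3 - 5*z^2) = (2*r*z - 10*r + z^2 - 5*z)/(6*r^2 - 7*r*z + z^2)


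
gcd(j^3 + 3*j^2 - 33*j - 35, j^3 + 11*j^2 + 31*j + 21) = j^2 + 8*j + 7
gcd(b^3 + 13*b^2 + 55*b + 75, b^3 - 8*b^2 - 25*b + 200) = b + 5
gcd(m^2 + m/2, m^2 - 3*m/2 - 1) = m + 1/2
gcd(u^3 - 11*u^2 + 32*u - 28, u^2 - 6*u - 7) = u - 7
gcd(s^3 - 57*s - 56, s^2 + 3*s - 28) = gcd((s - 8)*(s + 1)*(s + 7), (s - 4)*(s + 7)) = s + 7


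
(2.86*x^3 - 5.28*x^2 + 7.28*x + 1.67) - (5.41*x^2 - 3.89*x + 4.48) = 2.86*x^3 - 10.69*x^2 + 11.17*x - 2.81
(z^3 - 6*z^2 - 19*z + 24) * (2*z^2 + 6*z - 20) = 2*z^5 - 6*z^4 - 94*z^3 + 54*z^2 + 524*z - 480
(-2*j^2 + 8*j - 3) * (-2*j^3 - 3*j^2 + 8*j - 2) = 4*j^5 - 10*j^4 - 34*j^3 + 77*j^2 - 40*j + 6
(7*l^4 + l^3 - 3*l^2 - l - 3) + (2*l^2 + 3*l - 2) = 7*l^4 + l^3 - l^2 + 2*l - 5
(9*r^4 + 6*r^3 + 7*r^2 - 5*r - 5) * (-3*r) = -27*r^5 - 18*r^4 - 21*r^3 + 15*r^2 + 15*r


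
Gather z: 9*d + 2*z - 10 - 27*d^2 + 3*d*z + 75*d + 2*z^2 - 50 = -27*d^2 + 84*d + 2*z^2 + z*(3*d + 2) - 60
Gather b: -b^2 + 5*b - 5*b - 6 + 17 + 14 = 25 - b^2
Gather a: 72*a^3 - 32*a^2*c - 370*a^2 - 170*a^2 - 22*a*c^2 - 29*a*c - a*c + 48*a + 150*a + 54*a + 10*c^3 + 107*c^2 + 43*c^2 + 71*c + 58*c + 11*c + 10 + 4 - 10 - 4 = 72*a^3 + a^2*(-32*c - 540) + a*(-22*c^2 - 30*c + 252) + 10*c^3 + 150*c^2 + 140*c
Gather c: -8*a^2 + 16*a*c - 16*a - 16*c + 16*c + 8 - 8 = -8*a^2 + 16*a*c - 16*a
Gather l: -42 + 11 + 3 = -28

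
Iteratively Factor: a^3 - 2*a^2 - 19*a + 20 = (a - 5)*(a^2 + 3*a - 4) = (a - 5)*(a - 1)*(a + 4)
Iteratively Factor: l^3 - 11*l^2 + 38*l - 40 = (l - 5)*(l^2 - 6*l + 8) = (l - 5)*(l - 2)*(l - 4)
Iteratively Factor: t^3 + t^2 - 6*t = (t + 3)*(t^2 - 2*t) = (t - 2)*(t + 3)*(t)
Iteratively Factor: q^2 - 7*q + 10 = (q - 5)*(q - 2)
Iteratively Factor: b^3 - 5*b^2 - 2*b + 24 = (b + 2)*(b^2 - 7*b + 12) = (b - 3)*(b + 2)*(b - 4)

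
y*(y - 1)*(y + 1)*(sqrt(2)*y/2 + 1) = sqrt(2)*y^4/2 + y^3 - sqrt(2)*y^2/2 - y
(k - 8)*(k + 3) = k^2 - 5*k - 24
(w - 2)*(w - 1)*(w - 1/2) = w^3 - 7*w^2/2 + 7*w/2 - 1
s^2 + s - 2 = (s - 1)*(s + 2)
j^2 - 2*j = j*(j - 2)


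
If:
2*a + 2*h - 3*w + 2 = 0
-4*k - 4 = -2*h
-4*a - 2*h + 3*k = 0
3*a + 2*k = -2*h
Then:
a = -20/21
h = 34/21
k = -4/21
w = 10/9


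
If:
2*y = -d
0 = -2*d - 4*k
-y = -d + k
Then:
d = 0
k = 0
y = 0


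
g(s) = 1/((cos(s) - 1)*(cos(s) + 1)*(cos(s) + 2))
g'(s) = sin(s)/((cos(s) - 1)*(cos(s) + 1)*(cos(s) + 2)^2) + sin(s)/((cos(s) - 1)*(cos(s) + 1)^2*(cos(s) + 2)) + sin(s)/((cos(s) - 1)^2*(cos(s) + 1)*(cos(s) + 2)) = (-3 + 4*cos(s)/sin(s)^2 + 2/sin(s)^2)/((cos(s) + 2)^2*sin(s))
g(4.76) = -0.49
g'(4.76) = 0.19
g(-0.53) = -1.37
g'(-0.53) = -4.42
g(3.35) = -22.87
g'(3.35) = 220.87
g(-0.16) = -13.19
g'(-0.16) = -162.75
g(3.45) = -10.36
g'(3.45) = 68.07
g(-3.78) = -2.35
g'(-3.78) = -7.51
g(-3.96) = -1.43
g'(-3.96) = -3.46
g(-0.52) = -1.41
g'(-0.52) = -4.69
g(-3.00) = -49.72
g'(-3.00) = 704.49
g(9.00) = -5.41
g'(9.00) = -25.96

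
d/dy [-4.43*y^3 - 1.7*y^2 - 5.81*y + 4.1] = -13.29*y^2 - 3.4*y - 5.81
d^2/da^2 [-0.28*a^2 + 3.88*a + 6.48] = -0.560000000000000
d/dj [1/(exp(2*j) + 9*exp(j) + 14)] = (-2*exp(j) - 9)*exp(j)/(exp(2*j) + 9*exp(j) + 14)^2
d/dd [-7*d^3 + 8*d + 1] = 8 - 21*d^2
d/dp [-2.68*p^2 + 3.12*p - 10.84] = 3.12 - 5.36*p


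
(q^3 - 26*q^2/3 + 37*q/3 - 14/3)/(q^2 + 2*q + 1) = (3*q^3 - 26*q^2 + 37*q - 14)/(3*(q^2 + 2*q + 1))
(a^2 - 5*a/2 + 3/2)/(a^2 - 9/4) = 2*(a - 1)/(2*a + 3)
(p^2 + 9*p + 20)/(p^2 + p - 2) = (p^2 + 9*p + 20)/(p^2 + p - 2)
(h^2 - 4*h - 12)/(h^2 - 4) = (h - 6)/(h - 2)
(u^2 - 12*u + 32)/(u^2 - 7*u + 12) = (u - 8)/(u - 3)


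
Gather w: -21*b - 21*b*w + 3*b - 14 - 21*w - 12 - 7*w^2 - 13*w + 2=-18*b - 7*w^2 + w*(-21*b - 34) - 24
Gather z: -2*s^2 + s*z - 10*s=-2*s^2 + s*z - 10*s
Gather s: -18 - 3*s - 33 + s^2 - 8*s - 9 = s^2 - 11*s - 60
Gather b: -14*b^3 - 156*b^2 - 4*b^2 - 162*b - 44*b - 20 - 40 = -14*b^3 - 160*b^2 - 206*b - 60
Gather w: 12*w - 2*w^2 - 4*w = -2*w^2 + 8*w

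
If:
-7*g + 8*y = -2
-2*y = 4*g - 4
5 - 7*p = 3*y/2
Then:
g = 18/23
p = 100/161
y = 10/23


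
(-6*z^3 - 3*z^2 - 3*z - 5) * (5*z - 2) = -30*z^4 - 3*z^3 - 9*z^2 - 19*z + 10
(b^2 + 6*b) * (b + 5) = b^3 + 11*b^2 + 30*b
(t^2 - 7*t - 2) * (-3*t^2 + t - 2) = -3*t^4 + 22*t^3 - 3*t^2 + 12*t + 4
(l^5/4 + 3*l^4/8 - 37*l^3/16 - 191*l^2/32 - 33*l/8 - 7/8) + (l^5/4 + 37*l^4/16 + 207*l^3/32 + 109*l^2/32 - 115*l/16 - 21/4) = l^5/2 + 43*l^4/16 + 133*l^3/32 - 41*l^2/16 - 181*l/16 - 49/8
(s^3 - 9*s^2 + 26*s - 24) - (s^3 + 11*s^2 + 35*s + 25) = -20*s^2 - 9*s - 49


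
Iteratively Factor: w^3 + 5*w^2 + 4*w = (w + 4)*(w^2 + w) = (w + 1)*(w + 4)*(w)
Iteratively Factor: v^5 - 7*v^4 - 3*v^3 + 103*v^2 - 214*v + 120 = (v - 1)*(v^4 - 6*v^3 - 9*v^2 + 94*v - 120) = (v - 1)*(v + 4)*(v^3 - 10*v^2 + 31*v - 30) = (v - 5)*(v - 1)*(v + 4)*(v^2 - 5*v + 6) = (v - 5)*(v - 2)*(v - 1)*(v + 4)*(v - 3)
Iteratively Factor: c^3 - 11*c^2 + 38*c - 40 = (c - 4)*(c^2 - 7*c + 10) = (c - 5)*(c - 4)*(c - 2)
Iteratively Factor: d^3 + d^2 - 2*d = (d)*(d^2 + d - 2) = d*(d - 1)*(d + 2)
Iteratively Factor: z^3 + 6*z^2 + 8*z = (z)*(z^2 + 6*z + 8) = z*(z + 2)*(z + 4)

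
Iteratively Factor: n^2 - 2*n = (n)*(n - 2)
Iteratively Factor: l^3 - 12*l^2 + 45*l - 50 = (l - 5)*(l^2 - 7*l + 10) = (l - 5)*(l - 2)*(l - 5)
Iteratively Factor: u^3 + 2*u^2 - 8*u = (u + 4)*(u^2 - 2*u) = u*(u + 4)*(u - 2)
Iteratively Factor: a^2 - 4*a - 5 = (a - 5)*(a + 1)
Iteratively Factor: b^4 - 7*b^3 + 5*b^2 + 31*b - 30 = (b + 2)*(b^3 - 9*b^2 + 23*b - 15) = (b - 5)*(b + 2)*(b^2 - 4*b + 3) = (b - 5)*(b - 3)*(b + 2)*(b - 1)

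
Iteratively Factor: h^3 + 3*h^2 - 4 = (h - 1)*(h^2 + 4*h + 4) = (h - 1)*(h + 2)*(h + 2)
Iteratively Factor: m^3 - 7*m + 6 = (m - 2)*(m^2 + 2*m - 3) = (m - 2)*(m - 1)*(m + 3)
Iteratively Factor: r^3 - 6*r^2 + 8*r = (r - 4)*(r^2 - 2*r) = r*(r - 4)*(r - 2)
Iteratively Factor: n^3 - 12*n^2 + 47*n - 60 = (n - 5)*(n^2 - 7*n + 12) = (n - 5)*(n - 4)*(n - 3)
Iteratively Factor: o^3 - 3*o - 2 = (o + 1)*(o^2 - o - 2) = (o - 2)*(o + 1)*(o + 1)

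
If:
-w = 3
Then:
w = -3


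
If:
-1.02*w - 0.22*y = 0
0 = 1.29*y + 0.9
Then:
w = 0.15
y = -0.70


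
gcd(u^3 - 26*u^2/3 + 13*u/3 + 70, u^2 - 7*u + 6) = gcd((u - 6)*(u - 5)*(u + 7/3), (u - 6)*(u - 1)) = u - 6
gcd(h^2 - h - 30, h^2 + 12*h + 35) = h + 5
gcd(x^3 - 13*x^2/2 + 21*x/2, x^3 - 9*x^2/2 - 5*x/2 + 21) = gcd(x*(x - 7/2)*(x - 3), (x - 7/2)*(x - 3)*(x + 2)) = x^2 - 13*x/2 + 21/2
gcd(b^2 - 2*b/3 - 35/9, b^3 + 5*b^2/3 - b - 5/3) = b + 5/3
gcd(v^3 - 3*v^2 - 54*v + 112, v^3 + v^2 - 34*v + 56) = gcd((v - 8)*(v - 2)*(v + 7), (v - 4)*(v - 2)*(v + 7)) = v^2 + 5*v - 14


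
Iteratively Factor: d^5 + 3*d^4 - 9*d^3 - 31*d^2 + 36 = (d - 3)*(d^4 + 6*d^3 + 9*d^2 - 4*d - 12) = (d - 3)*(d - 1)*(d^3 + 7*d^2 + 16*d + 12) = (d - 3)*(d - 1)*(d + 2)*(d^2 + 5*d + 6) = (d - 3)*(d - 1)*(d + 2)^2*(d + 3)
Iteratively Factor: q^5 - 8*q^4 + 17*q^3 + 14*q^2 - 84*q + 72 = (q - 2)*(q^4 - 6*q^3 + 5*q^2 + 24*q - 36) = (q - 2)*(q + 2)*(q^3 - 8*q^2 + 21*q - 18) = (q - 3)*(q - 2)*(q + 2)*(q^2 - 5*q + 6) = (q - 3)*(q - 2)^2*(q + 2)*(q - 3)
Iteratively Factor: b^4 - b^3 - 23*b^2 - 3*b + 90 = (b - 2)*(b^3 + b^2 - 21*b - 45) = (b - 2)*(b + 3)*(b^2 - 2*b - 15) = (b - 2)*(b + 3)^2*(b - 5)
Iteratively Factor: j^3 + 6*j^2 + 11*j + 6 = (j + 3)*(j^2 + 3*j + 2) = (j + 1)*(j + 3)*(j + 2)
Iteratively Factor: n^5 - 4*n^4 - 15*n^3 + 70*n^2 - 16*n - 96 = (n - 3)*(n^4 - n^3 - 18*n^2 + 16*n + 32) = (n - 3)*(n + 4)*(n^3 - 5*n^2 + 2*n + 8) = (n - 4)*(n - 3)*(n + 4)*(n^2 - n - 2) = (n - 4)*(n - 3)*(n - 2)*(n + 4)*(n + 1)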